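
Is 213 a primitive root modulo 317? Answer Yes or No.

No

φ(317) = 317 − 1 = 316 = 2^2 · 79.
Test 213^(316/q) mod 317 for each prime factor q of 316:
213^158 ≡ 1 (mod 317)  [q = 2: ≡ 1 ✗]
213^4 ≡ 176 (mod 317)  [q = 79: ≢ 1 ✓]
Since 213^158 ≡ 1, the order of 213 divides 158 < 316, so 213 is not a primitive root.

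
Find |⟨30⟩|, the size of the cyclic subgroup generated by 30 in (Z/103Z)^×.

17

Since 30 ∈ (Z/103Z)^×, its order divides φ(103) = 103 − 1 = 102 = 2 · 3 · 17.
Divisors of 102: 1, 2, 3, 6, 17, 34, 51, 102.
Evaluate successive powers at the divisors of 102:
30^1 ≡ 30 (mod 103)
30^2 ≡ 76 (mod 103)
30^3 ≡ 14 (mod 103)
30^6 ≡ 93 (mod 103)
30^17 ≡ 1 (mod 103) ✓
Hence ord(30) = 17.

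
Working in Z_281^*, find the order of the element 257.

The order of 257 must divide φ(281) = 281 − 1 = 280 = 2^3 · 5 · 7.
Divisors of 280: 1, 2, 4, 5, 7, 8, 10, 14, 20, 28, 35, 40, 56, 70, 140, 280.
Test each divisor d:
257^1 ≡ 257 (mod 281)
257^2 ≡ 14 (mod 281)
257^4 ≡ 196 (mod 281)
257^5 ≡ 73 (mod 281)
257^7 ≡ 179 (mod 281)
257^8 ≡ 200 (mod 281)
257^10 ≡ 271 (mod 281)
257^14 ≡ 7 (mod 281)
257^20 ≡ 100 (mod 281)
257^28 ≡ 49 (mod 281)
257^35 ≡ 60 (mod 281)
257^40 ≡ 165 (mod 281)
257^56 ≡ 153 (mod 281)
257^70 ≡ 228 (mod 281)
257^140 ≡ 280 (mod 281)
257^280 ≡ 1 (mod 281) ✓
Hence ord(257) = 280.

280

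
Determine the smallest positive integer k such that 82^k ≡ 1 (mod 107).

106

Since 82 ∈ (Z/107Z)^×, its order divides φ(107) = 107 − 1 = 106 = 2 · 53.
Divisors of 106: 1, 2, 53, 106.
Test each divisor d:
82^1 ≡ 82
82^2 ≡ 90
82^53 ≡ 106
82^106 ≡ 1
So ord_107(82) = 106.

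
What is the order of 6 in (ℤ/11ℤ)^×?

10

The order of 6 must divide φ(11) = 11 − 1 = 10 = 2 · 5.
Divisors of 10: 1, 2, 5, 10.
Test each divisor d:
6^1 ≡ 6 (mod 11)
6^2 ≡ 3 (mod 11)
6^5 ≡ 10 (mod 11)
6^10 ≡ 1 (mod 11) ✓
Therefore the multiplicative order of 6 modulo 11 is 10.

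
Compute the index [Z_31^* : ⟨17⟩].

1

By Lagrange's theorem, ord_31(17) divides φ(31) = 31 − 1 = 30 = 2 · 3 · 5.
Divisors of 30: 1, 2, 3, 5, 6, 10, 15, 30.
Compute 17^d (mod 31) for the divisors d until we hit 1:
17^1 ≡ 17
17^2 ≡ 10
17^3 ≡ 15
17^5 ≡ 26
17^6 ≡ 8
17^10 ≡ 25
17^15 ≡ 30
17^30 ≡ 1
So ord_31(17) = 30, hence |⟨17⟩| = 30.
The index is φ(31) / ord(17) = 30 / 30 = 1.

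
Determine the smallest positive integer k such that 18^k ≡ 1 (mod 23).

By Lagrange's theorem, ord_23(18) divides φ(23) = 23 − 1 = 22 = 2 · 11.
Divisors of 22: 1, 2, 11, 22.
Test each divisor d:
18^1 ≡ 18 (mod 23)
18^2 ≡ 2 (mod 23)
18^11 ≡ 1 (mod 23) ✓
Hence ord(18) = 11.

11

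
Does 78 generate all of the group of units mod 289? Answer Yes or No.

Yes

φ(289) = φ(17^2) = 17·(17−1) = 272 = 2^4 · 17.
An element g generates (Z/289Z)^× iff g^(272/q) ≢ 1 (mod 289) for each prime q ∈ {2, 17}.
78^136 ≡ 288 (mod 289)  [q = 2: ≢ 1 ✓]
78^16 ≡ 188 (mod 289)  [q = 17: ≢ 1 ✓]
None equal 1, so ord_289(78) = 272: 78 is a primitive root.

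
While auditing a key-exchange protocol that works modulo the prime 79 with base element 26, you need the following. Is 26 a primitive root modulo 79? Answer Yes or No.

No

φ(79) = 79 − 1 = 78 = 2 · 3 · 13.
Test 26^(78/q) mod 79 for each prime factor q of 78:
26^39 ≡ 1 (mod 79)  [q = 2: ≡ 1 ✗]
26^26 ≡ 55 (mod 79)  [q = 3: ≢ 1 ✓]
26^6 ≡ 22 (mod 79)  [q = 13: ≢ 1 ✓]
Since 26^39 ≡ 1, the order of 26 divides 39 < 78, so 26 is not a primitive root.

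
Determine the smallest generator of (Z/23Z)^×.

5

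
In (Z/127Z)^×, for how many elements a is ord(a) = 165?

φ(127) = 127 − 1 = 126 = 2 · 3^2 · 7.
Since (Z/127Z)^× is cyclic of order 126, the number of elements of order d is φ(d) when d | 126 and 0 otherwise.
Since 165 ∤ 126, the count is 0.

0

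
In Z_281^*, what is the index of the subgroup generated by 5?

2

Since 5 ∈ (Z/281Z)^×, its order divides φ(281) = 281 − 1 = 280 = 2^3 · 5 · 7.
Divisors of 280: 1, 2, 4, 5, 7, 8, 10, 14, 20, 28, 35, 40, 56, 70, 140, 280.
Test each divisor d:
5^1 ≡ 5 (mod 281)
5^2 ≡ 25 (mod 281)
5^4 ≡ 63 (mod 281)
5^5 ≡ 34 (mod 281)
5^7 ≡ 7 (mod 281)
5^8 ≡ 35 (mod 281)
5^10 ≡ 32 (mod 281)
5^14 ≡ 49 (mod 281)
5^20 ≡ 181 (mod 281)
5^28 ≡ 153 (mod 281)
5^35 ≡ 228 (mod 281)
5^40 ≡ 165 (mod 281)
5^56 ≡ 86 (mod 281)
5^70 ≡ 280 (mod 281)
5^140 ≡ 1 (mod 281) ✓
Thus |⟨5⟩| = ord(5) = 140.
The index is φ(281) / ord(5) = 280 / 140 = 2.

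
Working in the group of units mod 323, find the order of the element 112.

144

The order of 112 must divide φ(323) = φ(17·19) = (17−1)·(19−1) = 16·18 = 288 = 2^5 · 3^2.
Divisors of 288: 1, 2, 3, 4, 6, 8, 9, 12, 16, 18, 24, 32, 36, 48, 72, 96, 144, 288.
Test each divisor d:
112^1 ≡ 112
112^2 ≡ 270
112^3 ≡ 201
112^4 ≡ 225
112^6 ≡ 26
112^8 ≡ 237
112^9 ≡ 58
112^12 ≡ 30
112^16 ≡ 290
112^18 ≡ 134
112^24 ≡ 254
112^32 ≡ 120
112^36 ≡ 191
112^48 ≡ 239
112^72 ≡ 305
112^96 ≡ 273
112^144 ≡ 1
Hence ord(112) = 144.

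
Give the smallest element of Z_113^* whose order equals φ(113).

3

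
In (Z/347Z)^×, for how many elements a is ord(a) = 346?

172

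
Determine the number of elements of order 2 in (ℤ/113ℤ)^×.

1

φ(113) = 113 − 1 = 112 = 2^4 · 7.
(Z/113Z)^× is cyclic (|G| = 112); a cyclic group of order m has exactly φ(d) elements of each order d | m, and none otherwise.
2 | 112, and φ(2) = 2 − 1 = 1.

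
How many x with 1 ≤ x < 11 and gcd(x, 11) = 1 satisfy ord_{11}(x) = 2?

1

φ(11) = 11 − 1 = 10 = 2 · 5.
In a cyclic group of order 10, there are φ(d) elements of order d for each divisor d of 10, and zero for non-divisors.
2 | 10, and φ(2) = 2 − 1 = 1.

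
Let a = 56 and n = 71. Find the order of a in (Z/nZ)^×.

70

The order of 56 must divide φ(71) = 71 − 1 = 70 = 2 · 5 · 7.
Divisors of 70: 1, 2, 5, 7, 10, 14, 35, 70.
Check 56^d mod 71 for each divisor in increasing order:
56^1 ≡ 56
56^2 ≡ 12
56^5 ≡ 41
56^7 ≡ 66
56^10 ≡ 48
56^14 ≡ 25
56^35 ≡ 70
56^70 ≡ 1
Therefore the multiplicative order of 56 modulo 71 is 70.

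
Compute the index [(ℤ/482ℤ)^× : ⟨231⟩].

16

ord(231) | φ(482) = φ(2)·φ(241) = 1·240 = 240 = 2^4 · 3 · 5.
Divisors of 240: 1, 2, 3, 4, 5, 6, 8, 10, 12, 15, 16, 20, 24, 30, 40, 48, 60, 80, 120, 240.
Compute 231^d (mod 482) for the divisors d until we hit 1:
231^1 ≡ 231 (mod 482)
231^2 ≡ 341 (mod 482)
231^3 ≡ 205 (mod 482)
231^4 ≡ 119 (mod 482)
231^5 ≡ 15 (mod 482)
231^6 ≡ 91 (mod 482)
231^8 ≡ 183 (mod 482)
231^10 ≡ 225 (mod 482)
231^12 ≡ 87 (mod 482)
231^15 ≡ 1 (mod 482) ✓
The order of 231 is 15, so the subgroup it generates has 15 elements.
[(Z/482Z)^× : ⟨231⟩] = 240/15 = 16.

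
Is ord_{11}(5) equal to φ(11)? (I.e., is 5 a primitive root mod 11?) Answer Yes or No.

No

φ(11) = 11 − 1 = 10 = 2 · 5.
An element g generates (Z/11Z)^× iff g^(10/q) ≢ 1 (mod 11) for each prime q ∈ {2, 5}.
5^5 ≡ 1 (mod 11)  [q = 2: ≡ 1 ✗]
5^2 ≡ 3 (mod 11)  [q = 5: ≢ 1 ✓]
5^5 ≡ 1 shows ord(5) | 5, strictly less than φ(11); not a primitive root.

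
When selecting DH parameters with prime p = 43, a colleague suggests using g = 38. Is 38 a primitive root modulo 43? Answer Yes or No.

No

φ(43) = 43 − 1 = 42 = 2 · 3 · 7.
It suffices to check that the order of 38 is not a proper divisor of 42: compute 38^(42/q) for q ∈ {2, 3, 7}.
38^21 ≡ 1 (mod 43)  [q = 2: ≡ 1 ✗]
38^14 ≡ 36 (mod 43)  [q = 3: ≢ 1 ✓]
38^6 ≡ 16 (mod 43)  [q = 7: ≢ 1 ✓]
The check at q = 2 fails, so 38 generates a proper subgroup.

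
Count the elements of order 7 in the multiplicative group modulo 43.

φ(43) = 43 − 1 = 42 = 2 · 3 · 7.
Since (Z/43Z)^× is cyclic of order 42, the number of elements of order d is φ(d) when d | 42 and 0 otherwise.
7 | 42, and φ(7) = 7 − 1 = 6.

6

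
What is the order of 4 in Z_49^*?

By Lagrange's theorem, ord_49(4) divides φ(49) = φ(7^2) = 7·(7−1) = 42 = 2 · 3 · 7.
Divisors of 42: 1, 2, 3, 6, 7, 14, 21, 42.
Test each divisor d:
4^1 ≡ 4
4^2 ≡ 16
4^3 ≡ 15
4^6 ≡ 29
4^7 ≡ 18
4^14 ≡ 30
4^21 ≡ 1
Hence ord(4) = 21.

21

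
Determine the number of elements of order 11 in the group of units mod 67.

10

φ(67) = 67 − 1 = 66 = 2 · 3 · 11.
(Z/67Z)^× is cyclic (|G| = 66); a cyclic group of order m has exactly φ(d) elements of each order d | m, and none otherwise.
11 | 66, and φ(11) = 11 − 1 = 10.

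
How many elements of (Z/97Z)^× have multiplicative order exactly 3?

2

φ(97) = 97 − 1 = 96 = 2^5 · 3.
In a cyclic group of order 96, there are φ(d) elements of order d for each divisor d of 96, and zero for non-divisors.
3 | 96, and φ(3) = 3 − 1 = 2.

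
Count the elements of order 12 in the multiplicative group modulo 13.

φ(13) = 13 − 1 = 12 = 2^2 · 3.
(Z/13Z)^× is cyclic (|G| = 12); a cyclic group of order m has exactly φ(d) elements of each order d | m, and none otherwise.
12 = 2^2 · 3 divides 12, and φ(12) = 4.

4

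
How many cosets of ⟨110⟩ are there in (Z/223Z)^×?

2

By Lagrange's theorem, ord_223(110) divides φ(223) = 223 − 1 = 222 = 2 · 3 · 37.
Divisors of 222: 1, 2, 3, 6, 37, 74, 111, 222.
Test each divisor d:
110^1 ≡ 110 (mod 223)
110^2 ≡ 58 (mod 223)
110^3 ≡ 136 (mod 223)
110^6 ≡ 210 (mod 223)
110^37 ≡ 39 (mod 223)
110^74 ≡ 183 (mod 223)
110^111 ≡ 1 (mod 223) ✓
So ord_223(110) = 111, hence |⟨110⟩| = 111.
[(Z/223Z)^× : ⟨110⟩] = 222/111 = 2.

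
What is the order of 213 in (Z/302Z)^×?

The order of 213 must divide φ(302) = φ(2)·φ(151) = 1·150 = 150 = 2 · 3 · 5^2.
Divisors of 150: 1, 2, 3, 5, 6, 10, 15, 25, 30, 50, 75, 150.
Evaluate successive powers at the divisors of 150:
213^1 ≡ 213
213^2 ≡ 69
213^3 ≡ 201
213^5 ≡ 279
213^6 ≡ 235
213^10 ≡ 227
213^15 ≡ 215
213^25 ≡ 183
213^30 ≡ 19
213^50 ≡ 269
213^75 ≡ 1
Therefore the multiplicative order of 213 modulo 302 is 75.

75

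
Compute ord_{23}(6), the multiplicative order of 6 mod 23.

11

By Lagrange's theorem, ord_23(6) divides φ(23) = 23 − 1 = 22 = 2 · 11.
Divisors of 22: 1, 2, 11, 22.
Test each divisor d:
6^1 ≡ 6
6^2 ≡ 13
6^11 ≡ 1
The smallest such exponent is 11, so the order of 6 is 11.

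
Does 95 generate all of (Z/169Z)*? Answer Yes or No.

No

φ(169) = φ(13^2) = 13·(13−1) = 156 = 2^2 · 3 · 13.
An element g generates (Z/169Z)^× iff g^(156/q) ≢ 1 (mod 169) for each prime q ∈ {2, 3, 13}.
95^78 ≡ 1 (mod 169)  [q = 2: ≡ 1 ✗]
95^52 ≡ 22 (mod 169)  [q = 3: ≢ 1 ✓]
95^12 ≡ 14 (mod 169)  [q = 13: ≢ 1 ✓]
Since 95^78 ≡ 1, the order of 95 divides 78 < 156, so 95 is not a primitive root.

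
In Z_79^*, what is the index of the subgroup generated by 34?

ord(34) | φ(79) = 79 − 1 = 78 = 2 · 3 · 13.
Divisors of 78: 1, 2, 3, 6, 13, 26, 39, 78.
Test each divisor d:
34^1 ≡ 34
34^2 ≡ 50
34^3 ≡ 41
34^6 ≡ 22
34^13 ≡ 24
34^26 ≡ 23
34^39 ≡ 78
34^78 ≡ 1
The order of 34 is 78, so the subgroup it generates has 78 elements.
Index = |(Z/79Z)^×| / |⟨34⟩| = 78 / 78 = 1.

1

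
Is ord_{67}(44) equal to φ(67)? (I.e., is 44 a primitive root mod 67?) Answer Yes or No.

φ(67) = 67 − 1 = 66 = 2 · 3 · 11.
An element g generates (Z/67Z)^× iff g^(66/q) ≢ 1 (mod 67) for each prime q ∈ {2, 3, 11}.
44^33 ≡ 66 (mod 67)  [q = 2: ≢ 1 ✓]
44^22 ≡ 37 (mod 67)  [q = 3: ≢ 1 ✓]
44^6 ≡ 59 (mod 67)  [q = 11: ≢ 1 ✓]
None equal 1, so ord_67(44) = 66: 44 is a primitive root.

Yes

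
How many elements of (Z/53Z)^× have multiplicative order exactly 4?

2

φ(53) = 53 − 1 = 52 = 2^2 · 13.
Since (Z/53Z)^× is cyclic of order 52, the number of elements of order d is φ(d) when d | 52 and 0 otherwise.
4 = 2^2 divides 52, and φ(4) = 2.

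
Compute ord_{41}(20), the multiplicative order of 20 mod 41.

20

By Lagrange's theorem, ord_41(20) divides φ(41) = 41 − 1 = 40 = 2^3 · 5.
Divisors of 40: 1, 2, 4, 5, 8, 10, 20, 40.
Evaluate successive powers at the divisors of 40:
20^1 ≡ 20 (mod 41)
20^2 ≡ 31 (mod 41)
20^4 ≡ 18 (mod 41)
20^5 ≡ 32 (mod 41)
20^8 ≡ 37 (mod 41)
20^10 ≡ 40 (mod 41)
20^20 ≡ 1 (mod 41) ✓
So ord_41(20) = 20.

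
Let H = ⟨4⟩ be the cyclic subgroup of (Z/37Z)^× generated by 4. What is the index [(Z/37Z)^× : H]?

2

ord(4) | φ(37) = 37 − 1 = 36 = 2^2 · 3^2.
Divisors of 36: 1, 2, 3, 4, 6, 9, 12, 18, 36.
Evaluate successive powers at the divisors of 36:
4^1 ≡ 4 (mod 37)
4^2 ≡ 16 (mod 37)
4^3 ≡ 27 (mod 37)
4^4 ≡ 34 (mod 37)
4^6 ≡ 26 (mod 37)
4^9 ≡ 36 (mod 37)
4^12 ≡ 10 (mod 37)
4^18 ≡ 1 (mod 37) ✓
Thus |⟨4⟩| = ord(4) = 18.
The index is φ(37) / ord(4) = 36 / 18 = 2.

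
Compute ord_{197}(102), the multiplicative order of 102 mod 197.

196

Since 102 ∈ (Z/197Z)^×, its order divides φ(197) = 197 − 1 = 196 = 2^2 · 7^2.
Divisors of 196: 1, 2, 4, 7, 14, 28, 49, 98, 196.
Check 102^d mod 197 for each divisor in increasing order:
102^1 ≡ 102 (mod 197)
102^2 ≡ 160 (mod 197)
102^4 ≡ 187 (mod 197)
102^7 ≡ 113 (mod 197)
102^14 ≡ 161 (mod 197)
102^28 ≡ 114 (mod 197)
102^49 ≡ 183 (mod 197)
102^98 ≡ 196 (mod 197)
102^196 ≡ 1 (mod 197) ✓
Hence ord(102) = 196.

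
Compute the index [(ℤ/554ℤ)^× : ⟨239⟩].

3

ord(239) | φ(554) = φ(2)·φ(277) = 1·276 = 276 = 2^2 · 3 · 23.
Divisors of 276: 1, 2, 3, 4, 6, 12, 23, 46, 69, 92, 138, 276.
Compute 239^d (mod 554) for the divisors d until we hit 1:
239^1 ≡ 239 (mod 554)
239^2 ≡ 59 (mod 554)
239^3 ≡ 251 (mod 554)
239^4 ≡ 157 (mod 554)
239^6 ≡ 399 (mod 554)
239^12 ≡ 203 (mod 554)
239^23 ≡ 337 (mod 554)
239^46 ≡ 553 (mod 554)
239^69 ≡ 217 (mod 554)
239^92 ≡ 1 (mod 554) ✓
So ord_554(239) = 92, hence |⟨239⟩| = 92.
The index is φ(554) / ord(239) = 276 / 92 = 3.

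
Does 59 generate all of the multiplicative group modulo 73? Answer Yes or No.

φ(73) = 73 − 1 = 72 = 2^3 · 3^2.
Test 59^(72/q) mod 73 for each prime factor q of 72:
59^36 ≡ 72 (mod 73)  [q = 2: ≢ 1 ✓]
59^24 ≡ 64 (mod 73)  [q = 3: ≢ 1 ✓]
Every test exponent gives a nontrivial residue, hence 59 generates the full group.

Yes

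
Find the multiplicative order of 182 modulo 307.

By Lagrange's theorem, ord_307(182) divides φ(307) = 307 − 1 = 306 = 2 · 3^2 · 17.
Divisors of 306: 1, 2, 3, 6, 9, 17, 18, 34, 51, 102, 153, 306.
Test each divisor d:
182^1 ≡ 182 (mod 307)
182^2 ≡ 275 (mod 307)
182^3 ≡ 9 (mod 307)
182^6 ≡ 81 (mod 307)
182^9 ≡ 115 (mod 307)
182^17 ≡ 17 (mod 307)
182^18 ≡ 24 (mod 307)
182^34 ≡ 289 (mod 307)
182^51 ≡ 1 (mod 307) ✓
The smallest such exponent is 51, so the order of 182 is 51.

51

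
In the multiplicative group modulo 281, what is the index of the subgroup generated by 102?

ord(102) | φ(281) = 281 − 1 = 280 = 2^3 · 5 · 7.
Divisors of 280: 1, 2, 4, 5, 7, 8, 10, 14, 20, 28, 35, 40, 56, 70, 140, 280.
Evaluate successive powers at the divisors of 280:
102^1 ≡ 102
102^2 ≡ 7
102^4 ≡ 49
102^5 ≡ 221
102^7 ≡ 142
102^8 ≡ 153
102^10 ≡ 228
102^14 ≡ 213
102^20 ≡ 280
102^28 ≡ 128
102^35 ≡ 192
102^40 ≡ 1
The order of 102 is 40, so the subgroup it generates has 40 elements.
Index = |(Z/281Z)^×| / |⟨102⟩| = 280 / 40 = 7.

7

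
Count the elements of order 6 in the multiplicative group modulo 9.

φ(9) = φ(3^2) = 3·(3−1) = 6 = 2 · 3.
(Z/9Z)^× is cyclic (|G| = 6); a cyclic group of order m has exactly φ(d) elements of each order d | m, and none otherwise.
6 = 2 · 3 divides 6, and φ(6) = 2.

2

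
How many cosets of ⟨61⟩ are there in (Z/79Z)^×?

3

The order of 61 must divide φ(79) = 79 − 1 = 78 = 2 · 3 · 13.
Divisors of 78: 1, 2, 3, 6, 13, 26, 39, 78.
Check 61^d mod 79 for each divisor in increasing order:
61^1 ≡ 61 (mod 79)
61^2 ≡ 8 (mod 79)
61^3 ≡ 14 (mod 79)
61^6 ≡ 38 (mod 79)
61^13 ≡ 78 (mod 79)
61^26 ≡ 1 (mod 79) ✓
Thus |⟨61⟩| = ord(61) = 26.
Index = |(Z/79Z)^×| / |⟨61⟩| = 78 / 26 = 3.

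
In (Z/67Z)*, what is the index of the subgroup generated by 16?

2

By Lagrange's theorem, ord_67(16) divides φ(67) = 67 − 1 = 66 = 2 · 3 · 11.
Divisors of 66: 1, 2, 3, 6, 11, 22, 33, 66.
Compute 16^d (mod 67) for the divisors d until we hit 1:
16^1 ≡ 16 (mod 67)
16^2 ≡ 55 (mod 67)
16^3 ≡ 9 (mod 67)
16^6 ≡ 14 (mod 67)
16^11 ≡ 29 (mod 67)
16^22 ≡ 37 (mod 67)
16^33 ≡ 1 (mod 67) ✓
Thus |⟨16⟩| = ord(16) = 33.
Index = |(Z/67Z)^×| / |⟨16⟩| = 66 / 33 = 2.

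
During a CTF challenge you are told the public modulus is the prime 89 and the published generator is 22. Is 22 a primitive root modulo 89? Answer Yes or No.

No

φ(89) = 89 − 1 = 88 = 2^3 · 11.
22 is a primitive root mod 89 iff 22^(φ(89)/q) ≢ 1 for every prime q | φ(89), i.e. q ∈ {2, 11}.
22^44 ≡ 1 (mod 89)  [q = 2: ≡ 1 ✗]
22^8 ≡ 64 (mod 89)  [q = 11: ≢ 1 ✓]
Since 22^44 ≡ 1, the order of 22 divides 44 < 88, so 22 is not a primitive root.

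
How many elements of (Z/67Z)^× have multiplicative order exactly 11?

10

φ(67) = 67 − 1 = 66 = 2 · 3 · 11.
In a cyclic group of order 66, there are φ(d) elements of order d for each divisor d of 66, and zero for non-divisors.
11 | 66, and φ(11) = 11 − 1 = 10.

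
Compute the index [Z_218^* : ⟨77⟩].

3

Since 77 ∈ (Z/218Z)^×, its order divides φ(218) = φ(2)·φ(109) = 1·108 = 108 = 2^2 · 3^3.
Divisors of 108: 1, 2, 3, 4, 6, 9, 12, 18, 27, 36, 54, 108.
Check 77^d mod 218 for each divisor in increasing order:
77^1 ≡ 77 (mod 218)
77^2 ≡ 43 (mod 218)
77^3 ≡ 41 (mod 218)
77^4 ≡ 105 (mod 218)
77^6 ≡ 155 (mod 218)
77^9 ≡ 33 (mod 218)
77^12 ≡ 45 (mod 218)
77^18 ≡ 217 (mod 218)
77^27 ≡ 185 (mod 218)
77^36 ≡ 1 (mod 218) ✓
The order of 77 is 36, so the subgroup it generates has 36 elements.
The index is φ(218) / ord(77) = 108 / 36 = 3.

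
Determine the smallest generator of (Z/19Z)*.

2

φ(19) = 19 − 1 = 18 = 2 · 3^2.
Test candidates g = 2, 3, … against the prime factors q ∈ {2, 3} of φ(19): g is a generator iff g^(18/q) ≢ 1 for every such q.
g = 2: 2^9 ≡ 18; 2^6 ≡ 7 — none is 1, so 2 is a primitive root.
Hence the least primitive root of 19 is 2.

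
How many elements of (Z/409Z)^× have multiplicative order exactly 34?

φ(409) = 409 − 1 = 408 = 2^3 · 3 · 17.
In a cyclic group of order 408, there are φ(d) elements of order d for each divisor d of 408, and zero for non-divisors.
34 = 2 · 17 divides 408, and φ(34) = 16.

16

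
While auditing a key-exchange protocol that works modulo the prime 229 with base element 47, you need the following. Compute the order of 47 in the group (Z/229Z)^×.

228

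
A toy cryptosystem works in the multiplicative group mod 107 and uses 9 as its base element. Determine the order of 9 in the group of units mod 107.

53

By Lagrange's theorem, ord_107(9) divides φ(107) = 107 − 1 = 106 = 2 · 53.
Divisors of 106: 1, 2, 53, 106.
Evaluate successive powers at the divisors of 106:
9^1 ≡ 9 (mod 107)
9^2 ≡ 81 (mod 107)
9^53 ≡ 1 (mod 107) ✓
Therefore the multiplicative order of 9 modulo 107 is 53.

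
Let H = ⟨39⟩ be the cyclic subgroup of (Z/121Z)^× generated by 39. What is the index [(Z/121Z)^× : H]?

Since 39 ∈ (Z/121Z)^×, its order divides φ(121) = φ(11^2) = 11·(11−1) = 110 = 2 · 5 · 11.
Divisors of 110: 1, 2, 5, 10, 11, 22, 55, 110.
Evaluate successive powers at the divisors of 110:
39^1 ≡ 39 (mod 121)
39^2 ≡ 69 (mod 121)
39^5 ≡ 65 (mod 121)
39^10 ≡ 111 (mod 121)
39^11 ≡ 94 (mod 121)
39^22 ≡ 3 (mod 121)
39^55 ≡ 120 (mod 121)
39^110 ≡ 1 (mod 121) ✓
Thus |⟨39⟩| = ord(39) = 110.
[(Z/121Z)^× : ⟨39⟩] = 110/110 = 1.

1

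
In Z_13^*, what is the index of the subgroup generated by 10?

The order of 10 must divide φ(13) = 13 − 1 = 12 = 2^2 · 3.
Divisors of 12: 1, 2, 3, 4, 6, 12.
Test each divisor d:
10^1 ≡ 10 (mod 13)
10^2 ≡ 9 (mod 13)
10^3 ≡ 12 (mod 13)
10^4 ≡ 3 (mod 13)
10^6 ≡ 1 (mod 13) ✓
The order of 10 is 6, so the subgroup it generates has 6 elements.
[(Z/13Z)^× : ⟨10⟩] = 12/6 = 2.

2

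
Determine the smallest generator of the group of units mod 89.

3

φ(89) = 89 − 1 = 88 = 2^3 · 11.
Test candidates g = 2, 3, … against the prime factors q ∈ {2, 11} of φ(89): g is a generator iff g^(88/q) ≢ 1 for every such q.
g = 2: 2^44 ≡ 1 — hits 1, so not a primitive root.
g = 3: 3^44 ≡ 88; 3^8 ≡ 64 — none is 1, so 3 is a primitive root.
Hence the least primitive root of 89 is 3.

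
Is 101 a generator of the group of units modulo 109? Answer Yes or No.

No

φ(109) = 109 − 1 = 108 = 2^2 · 3^3.
It suffices to check that the order of 101 is not a proper divisor of 108: compute 101^(108/q) for q ∈ {2, 3}.
101^54 ≡ 108 (mod 109)  [q = 2: ≢ 1 ✓]
101^36 ≡ 1 (mod 109)  [q = 3: ≡ 1 ✗]
101^36 ≡ 1 shows ord(101) | 36, strictly less than φ(109); not a primitive root.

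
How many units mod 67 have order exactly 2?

1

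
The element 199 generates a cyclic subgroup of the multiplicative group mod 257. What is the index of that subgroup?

By Lagrange's theorem, ord_257(199) divides φ(257) = 257 − 1 = 256 = 2^8.
Divisors of 256: 1, 2, 4, 8, 16, 32, 64, 128, 256.
Check 199^d mod 257 for each divisor in increasing order:
199^1 ≡ 199 (mod 257)
199^2 ≡ 23 (mod 257)
199^4 ≡ 15 (mod 257)
199^8 ≡ 225 (mod 257)
199^16 ≡ 253 (mod 257)
199^32 ≡ 16 (mod 257)
199^64 ≡ 256 (mod 257)
199^128 ≡ 1 (mod 257) ✓
Thus |⟨199⟩| = ord(199) = 128.
The index is φ(257) / ord(199) = 256 / 128 = 2.

2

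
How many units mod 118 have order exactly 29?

φ(118) = φ(2)·φ(59) = 1·58 = 58 = 2 · 29.
(Z/118Z)^× is cyclic (|G| = 58); a cyclic group of order m has exactly φ(d) elements of each order d | m, and none otherwise.
29 | 58, and φ(29) = 29 − 1 = 28.

28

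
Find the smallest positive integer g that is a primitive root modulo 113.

φ(113) = 113 − 1 = 112 = 2^4 · 7.
Test candidates g = 2, 3, … against the prime factors q ∈ {2, 7} of φ(113): g is a generator iff g^(112/q) ≢ 1 for every such q.
g = 2: 2^56 ≡ 1 — hits 1, so not a primitive root.
g = 3: 3^56 ≡ 112; 3^16 ≡ 49 — none is 1, so 3 is a primitive root.
So 3 is the smallest generator of (Z/113Z)^×.

3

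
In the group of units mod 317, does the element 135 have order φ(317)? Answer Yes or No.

φ(317) = 317 − 1 = 316 = 2^2 · 79.
It suffices to check that the order of 135 is not a proper divisor of 316: compute 135^(316/q) for q ∈ {2, 79}.
135^158 ≡ 1 (mod 317)  [q = 2: ≡ 1 ✗]
135^4 ≡ 244 (mod 317)  [q = 79: ≢ 1 ✓]
The check at q = 2 fails, so 135 generates a proper subgroup.

No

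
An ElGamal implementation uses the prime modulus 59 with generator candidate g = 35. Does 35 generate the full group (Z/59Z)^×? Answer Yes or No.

No

φ(59) = 59 − 1 = 58 = 2 · 29.
35 is a primitive root mod 59 iff 35^(φ(59)/q) ≢ 1 for every prime q | φ(59), i.e. q ∈ {2, 29}.
35^29 ≡ 1 (mod 59)  [q = 2: ≡ 1 ✗]
35^2 ≡ 45 (mod 59)  [q = 29: ≢ 1 ✓]
Since 35^29 ≡ 1, the order of 35 divides 29 < 58, so 35 is not a primitive root.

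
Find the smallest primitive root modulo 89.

3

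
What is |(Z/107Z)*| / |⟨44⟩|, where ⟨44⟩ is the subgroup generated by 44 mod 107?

Since 44 ∈ (Z/107Z)^×, its order divides φ(107) = 107 − 1 = 106 = 2 · 53.
Divisors of 106: 1, 2, 53, 106.
Evaluate successive powers at the divisors of 106:
44^1 ≡ 44 (mod 107)
44^2 ≡ 10 (mod 107)
44^53 ≡ 1 (mod 107) ✓
The order of 44 is 53, so the subgroup it generates has 53 elements.
Index = |(Z/107Z)^×| / |⟨44⟩| = 106 / 53 = 2.

2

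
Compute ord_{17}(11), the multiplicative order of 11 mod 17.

The order of 11 must divide φ(17) = 17 − 1 = 16 = 2^4.
Divisors of 16: 1, 2, 4, 8, 16.
Compute 11^d (mod 17) for the divisors d until we hit 1:
11^1 ≡ 11 (mod 17)
11^2 ≡ 2 (mod 17)
11^4 ≡ 4 (mod 17)
11^8 ≡ 16 (mod 17)
11^16 ≡ 1 (mod 17) ✓
The smallest such exponent is 16, so the order of 11 is 16.

16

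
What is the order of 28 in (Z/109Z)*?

The order of 28 must divide φ(109) = 109 − 1 = 108 = 2^2 · 3^3.
Divisors of 108: 1, 2, 3, 4, 6, 9, 12, 18, 27, 36, 54, 108.
Compute 28^d (mod 109) for the divisors d until we hit 1:
28^1 ≡ 28
28^2 ≡ 21
28^3 ≡ 43
28^4 ≡ 5
28^6 ≡ 105
28^9 ≡ 46
28^12 ≡ 16
28^18 ≡ 45
28^27 ≡ 108
28^36 ≡ 63
28^54 ≡ 1
The smallest such exponent is 54, so the order of 28 is 54.

54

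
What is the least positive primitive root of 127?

φ(127) = 127 − 1 = 126 = 2 · 3^2 · 7.
g is a primitive root iff g^(126/q) ≢ 1 (mod 127) for each prime q ∈ {2, 3, 7}.
g = 2: 2^63 ≡ 1 — hits 1, so not a primitive root.
g = 3: 3^63 ≡ 126; 3^42 ≡ 107; 3^18 ≡ 4 — none is 1, so 3 is a primitive root.
The smallest primitive root modulo 127 is 3.

3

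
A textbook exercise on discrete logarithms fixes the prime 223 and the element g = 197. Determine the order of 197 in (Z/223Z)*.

37

ord(197) | φ(223) = 223 − 1 = 222 = 2 · 3 · 37.
Divisors of 222: 1, 2, 3, 6, 37, 74, 111, 222.
Compute 197^d (mod 223) for the divisors d until we hit 1:
197^1 ≡ 197 (mod 223)
197^2 ≡ 7 (mod 223)
197^3 ≡ 41 (mod 223)
197^6 ≡ 120 (mod 223)
197^37 ≡ 1 (mod 223) ✓
So ord_223(197) = 37.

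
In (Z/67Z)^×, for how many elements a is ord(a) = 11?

φ(67) = 67 − 1 = 66 = 2 · 3 · 11.
In a cyclic group of order 66, there are φ(d) elements of order d for each divisor d of 66, and zero for non-divisors.
11 | 66, and φ(11) = 11 − 1 = 10.

10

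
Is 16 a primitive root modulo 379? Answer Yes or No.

φ(379) = 379 − 1 = 378 = 2 · 3^3 · 7.
An element g generates (Z/379Z)^× iff g^(378/q) ≢ 1 (mod 379) for each prime q ∈ {2, 3, 7}.
16^189 ≡ 1 (mod 379)  [q = 2: ≡ 1 ✗]
16^126 ≡ 327 (mod 379)  [q = 3: ≢ 1 ✓]
16^54 ≡ 195 (mod 379)  [q = 7: ≢ 1 ✓]
Since 16^189 ≡ 1, the order of 16 divides 189 < 378, so 16 is not a primitive root.

No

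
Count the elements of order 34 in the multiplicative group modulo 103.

16

φ(103) = 103 − 1 = 102 = 2 · 3 · 17.
In a cyclic group of order 102, there are φ(d) elements of order d for each divisor d of 102, and zero for non-divisors.
34 = 2 · 17 divides 102, and φ(34) = 16.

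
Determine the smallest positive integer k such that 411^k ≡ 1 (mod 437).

66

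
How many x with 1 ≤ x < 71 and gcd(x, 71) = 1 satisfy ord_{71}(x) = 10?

4

φ(71) = 71 − 1 = 70 = 2 · 5 · 7.
(Z/71Z)^× is cyclic (|G| = 70); a cyclic group of order m has exactly φ(d) elements of each order d | m, and none otherwise.
10 = 2 · 5 divides 70, and φ(10) = 4.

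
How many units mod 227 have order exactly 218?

φ(227) = 227 − 1 = 226 = 2 · 113.
Since (Z/227Z)^× is cyclic of order 226, the number of elements of order d is φ(d) when d | 226 and 0 otherwise.
Here 226 is not a multiple of 218, so there are no elements of order 218.

0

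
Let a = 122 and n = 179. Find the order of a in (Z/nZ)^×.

178

ord(122) | φ(179) = 179 − 1 = 178 = 2 · 89.
Divisors of 178: 1, 2, 89, 178.
Check 122^d mod 179 for each divisor in increasing order:
122^1 ≡ 122
122^2 ≡ 27
122^89 ≡ 178
122^178 ≡ 1
Hence ord(122) = 178.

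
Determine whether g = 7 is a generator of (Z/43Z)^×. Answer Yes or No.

No

φ(43) = 43 − 1 = 42 = 2 · 3 · 7.
It suffices to check that the order of 7 is not a proper divisor of 42: compute 7^(42/q) for q ∈ {2, 3, 7}.
7^21 ≡ 42 (mod 43)  [q = 2: ≢ 1 ✓]
7^14 ≡ 6 (mod 43)  [q = 3: ≢ 1 ✓]
7^6 ≡ 1 (mod 43)  [q = 7: ≡ 1 ✗]
7^6 ≡ 1 shows ord(7) | 6, strictly less than φ(43); not a primitive root.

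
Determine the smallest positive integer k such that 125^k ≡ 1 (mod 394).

By Lagrange's theorem, ord_394(125) divides φ(394) = φ(2)·φ(197) = 1·196 = 196 = 2^2 · 7^2.
Divisors of 196: 1, 2, 4, 7, 14, 28, 49, 98, 196.
Test each divisor d:
125^1 ≡ 125 (mod 394)
125^2 ≡ 259 (mod 394)
125^4 ≡ 101 (mod 394)
125^7 ≡ 69 (mod 394)
125^14 ≡ 33 (mod 394)
125^28 ≡ 301 (mod 394)
125^49 ≡ 211 (mod 394)
125^98 ≡ 393 (mod 394)
125^196 ≡ 1 (mod 394) ✓
The smallest such exponent is 196, so the order of 125 is 196.

196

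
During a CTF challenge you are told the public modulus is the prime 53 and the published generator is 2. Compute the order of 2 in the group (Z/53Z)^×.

52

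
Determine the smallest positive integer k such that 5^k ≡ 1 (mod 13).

The order of 5 must divide φ(13) = 13 − 1 = 12 = 2^2 · 3.
Divisors of 12: 1, 2, 3, 4, 6, 12.
Compute 5^d (mod 13) for the divisors d until we hit 1:
5^1 ≡ 5 (mod 13)
5^2 ≡ 12 (mod 13)
5^3 ≡ 8 (mod 13)
5^4 ≡ 1 (mod 13) ✓
So ord_13(5) = 4.

4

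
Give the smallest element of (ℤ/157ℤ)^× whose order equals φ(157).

5

φ(157) = 157 − 1 = 156 = 2^2 · 3 · 13.
Test candidates g = 2, 3, … against the prime factors q ∈ {2, 3, 13} of φ(157): g is a generator iff g^(156/q) ≢ 1 for every such q.
g = 2: 2^78 ≡ 156; 2^52 ≡ 1 — hits 1, so not a primitive root.
g = 3: 3^78 ≡ 1 — hits 1, so not a primitive root.
g = 4: 4^78 ≡ 1 — hits 1, so not a primitive root.
g = 5: 5^78 ≡ 156; 5^52 ≡ 12; 5^12 ≡ 130 — none is 1, so 5 is a primitive root.
The smallest primitive root modulo 157 is 5.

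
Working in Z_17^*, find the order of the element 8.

ord(8) | φ(17) = 17 − 1 = 16 = 2^4.
Divisors of 16: 1, 2, 4, 8, 16.
Test each divisor d:
8^1 ≡ 8
8^2 ≡ 13
8^4 ≡ 16
8^8 ≡ 1
The smallest such exponent is 8, so the order of 8 is 8.

8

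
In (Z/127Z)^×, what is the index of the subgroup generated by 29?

1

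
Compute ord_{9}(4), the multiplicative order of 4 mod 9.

3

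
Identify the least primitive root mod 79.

3

φ(79) = 79 − 1 = 78 = 2 · 3 · 13.
g is a primitive root iff g^(78/q) ≢ 1 (mod 79) for each prime q ∈ {2, 3, 13}.
g = 2: 2^39 ≡ 1 — hits 1, so not a primitive root.
g = 3: 3^39 ≡ 78; 3^26 ≡ 23; 3^6 ≡ 18 — none is 1, so 3 is a primitive root.
Hence the least primitive root of 79 is 3.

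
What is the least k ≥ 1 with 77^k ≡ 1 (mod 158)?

78

Since 77 ∈ (Z/158Z)^×, its order divides φ(158) = φ(2)·φ(79) = 1·78 = 78 = 2 · 3 · 13.
Divisors of 78: 1, 2, 3, 6, 13, 26, 39, 78.
Evaluate successive powers at the divisors of 78:
77^1 ≡ 77 (mod 158)
77^2 ≡ 83 (mod 158)
77^3 ≡ 71 (mod 158)
77^6 ≡ 143 (mod 158)
77^13 ≡ 103 (mod 158)
77^26 ≡ 23 (mod 158)
77^39 ≡ 157 (mod 158)
77^78 ≡ 1 (mod 158) ✓
The smallest such exponent is 78, so the order of 77 is 78.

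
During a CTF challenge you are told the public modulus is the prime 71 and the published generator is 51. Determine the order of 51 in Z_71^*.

14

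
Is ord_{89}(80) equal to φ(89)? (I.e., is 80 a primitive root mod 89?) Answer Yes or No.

φ(89) = 89 − 1 = 88 = 2^3 · 11.
Test 80^(88/q) mod 89 for each prime factor q of 88:
80^44 ≡ 1 (mod 89)  [q = 2: ≡ 1 ✗]
80^8 ≡ 2 (mod 89)  [q = 11: ≢ 1 ✓]
The check at q = 2 fails, so 80 generates a proper subgroup.

No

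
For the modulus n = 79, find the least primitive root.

φ(79) = 79 − 1 = 78 = 2 · 3 · 13.
g is a primitive root iff g^(78/q) ≢ 1 (mod 79) for each prime q ∈ {2, 3, 13}.
g = 2: 2^39 ≡ 1 — hits 1, so not a primitive root.
g = 3: 3^39 ≡ 78; 3^26 ≡ 23; 3^6 ≡ 18 — none is 1, so 3 is a primitive root.
Hence the least primitive root of 79 is 3.

3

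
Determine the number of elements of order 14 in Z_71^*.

6

φ(71) = 71 − 1 = 70 = 2 · 5 · 7.
In a cyclic group of order 70, there are φ(d) elements of order d for each divisor d of 70, and zero for non-divisors.
14 = 2 · 7 divides 70, and φ(14) = 6.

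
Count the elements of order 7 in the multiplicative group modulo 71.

6

φ(71) = 71 − 1 = 70 = 2 · 5 · 7.
(Z/71Z)^× is cyclic (|G| = 70); a cyclic group of order m has exactly φ(d) elements of each order d | m, and none otherwise.
7 | 70, and φ(7) = 7 − 1 = 6.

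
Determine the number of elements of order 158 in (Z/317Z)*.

78

φ(317) = 317 − 1 = 316 = 2^2 · 79.
In a cyclic group of order 316, there are φ(d) elements of order d for each divisor d of 316, and zero for non-divisors.
158 = 2 · 79 divides 316, and φ(158) = 78.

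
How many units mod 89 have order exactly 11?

φ(89) = 89 − 1 = 88 = 2^3 · 11.
Since (Z/89Z)^× is cyclic of order 88, the number of elements of order d is φ(d) when d | 88 and 0 otherwise.
11 | 88, and φ(11) = 11 − 1 = 10.

10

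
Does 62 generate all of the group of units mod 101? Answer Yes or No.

φ(101) = 101 − 1 = 100 = 2^2 · 5^2.
62 is a primitive root mod 101 iff 62^(φ(101)/q) ≢ 1 for every prime q | φ(101), i.e. q ∈ {2, 5}.
62^50 ≡ 100 (mod 101)  [q = 2: ≢ 1 ✓]
62^20 ≡ 1 (mod 101)  [q = 5: ≡ 1 ✗]
Since 62^20 ≡ 1, the order of 62 divides 20 < 100, so 62 is not a primitive root.

No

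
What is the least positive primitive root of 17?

3

φ(17) = 17 − 1 = 16 = 2^4.
g is a primitive root iff g^(16/q) ≢ 1 (mod 17) for each prime q ∈ {2}.
g = 2: 2^8 ≡ 1 — hits 1, so not a primitive root.
g = 3: 3^8 ≡ 16 — none is 1, so 3 is a primitive root.
The smallest primitive root modulo 17 is 3.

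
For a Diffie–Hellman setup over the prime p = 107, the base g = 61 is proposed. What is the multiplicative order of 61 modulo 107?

53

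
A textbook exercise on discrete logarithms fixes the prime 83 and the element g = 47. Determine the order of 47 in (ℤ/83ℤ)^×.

Since 47 ∈ (Z/83Z)^×, its order divides φ(83) = 83 − 1 = 82 = 2 · 41.
Divisors of 82: 1, 2, 41, 82.
Test each divisor d:
47^1 ≡ 47
47^2 ≡ 51
47^41 ≡ 82
47^82 ≡ 1
So ord_83(47) = 82.

82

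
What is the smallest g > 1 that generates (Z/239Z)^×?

7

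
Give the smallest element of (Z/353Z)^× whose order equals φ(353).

3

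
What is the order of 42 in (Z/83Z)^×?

82

Since 42 ∈ (Z/83Z)^×, its order divides φ(83) = 83 − 1 = 82 = 2 · 41.
Divisors of 82: 1, 2, 41, 82.
Test each divisor d:
42^1 ≡ 42
42^2 ≡ 21
42^41 ≡ 82
42^82 ≡ 1
So ord_83(42) = 82.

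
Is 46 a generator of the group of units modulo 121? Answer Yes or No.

φ(121) = φ(11^2) = 11·(11−1) = 110 = 2 · 5 · 11.
46 is a primitive root mod 121 iff 46^(φ(121)/q) ≢ 1 for every prime q | φ(121), i.e. q ∈ {2, 5, 11}.
46^55 ≡ 120 (mod 121)  [q = 2: ≢ 1 ✓]
46^22 ≡ 81 (mod 121)  [q = 5: ≢ 1 ✓]
46^10 ≡ 34 (mod 121)  [q = 11: ≢ 1 ✓]
None equal 1, so ord_121(46) = 110: 46 is a primitive root.

Yes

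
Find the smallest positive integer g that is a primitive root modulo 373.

2

φ(373) = 373 − 1 = 372 = 2^2 · 3 · 31.
g is a primitive root iff g^(372/q) ≢ 1 (mod 373) for each prime q ∈ {2, 3, 31}.
g = 2: 2^186 ≡ 372; 2^124 ≡ 284; 2^12 ≡ 366 — none is 1, so 2 is a primitive root.
So 2 is the smallest generator of (Z/373Z)^×.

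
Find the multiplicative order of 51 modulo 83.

41

Since 51 ∈ (Z/83Z)^×, its order divides φ(83) = 83 − 1 = 82 = 2 · 41.
Divisors of 82: 1, 2, 41, 82.
Evaluate successive powers at the divisors of 82:
51^1 ≡ 51 (mod 83)
51^2 ≡ 28 (mod 83)
51^41 ≡ 1 (mod 83) ✓
So ord_83(51) = 41.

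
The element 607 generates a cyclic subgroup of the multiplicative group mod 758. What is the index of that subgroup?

7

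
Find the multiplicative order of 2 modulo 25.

Since 2 ∈ (Z/25Z)^×, its order divides φ(25) = φ(5^2) = 5·(5−1) = 20 = 2^2 · 5.
Divisors of 20: 1, 2, 4, 5, 10, 20.
Evaluate successive powers at the divisors of 20:
2^1 ≡ 2 (mod 25)
2^2 ≡ 4 (mod 25)
2^4 ≡ 16 (mod 25)
2^5 ≡ 7 (mod 25)
2^10 ≡ 24 (mod 25)
2^20 ≡ 1 (mod 25) ✓
Therefore the multiplicative order of 2 modulo 25 is 20.

20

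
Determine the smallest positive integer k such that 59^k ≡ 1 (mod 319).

By Lagrange's theorem, ord_319(59) divides φ(319) = φ(11·29) = (11−1)·(29−1) = 10·28 = 280 = 2^3 · 5 · 7.
Divisors of 280: 1, 2, 4, 5, 7, 8, 10, 14, 20, 28, 35, 40, 56, 70, 140, 280.
Test each divisor d:
59^1 ≡ 59
59^2 ≡ 291
59^4 ≡ 146
59^5 ≡ 1
So ord_319(59) = 5.

5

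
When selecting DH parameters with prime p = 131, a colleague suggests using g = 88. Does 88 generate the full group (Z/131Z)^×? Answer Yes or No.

φ(131) = 131 − 1 = 130 = 2 · 5 · 13.
Test 88^(130/q) mod 131 for each prime factor q of 130:
88^65 ≡ 130 (mod 131)  [q = 2: ≢ 1 ✓]
88^26 ≡ 89 (mod 131)  [q = 5: ≢ 1 ✓]
88^10 ≡ 99 (mod 131)  [q = 13: ≢ 1 ✓]
All checks pass, so 88 has order 130 and is a primitive root modulo 131.

Yes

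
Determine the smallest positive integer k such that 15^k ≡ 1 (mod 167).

Since 15 ∈ (Z/167Z)^×, its order divides φ(167) = 167 − 1 = 166 = 2 · 83.
Divisors of 166: 1, 2, 83, 166.
Compute 15^d (mod 167) for the divisors d until we hit 1:
15^1 ≡ 15 (mod 167)
15^2 ≡ 58 (mod 167)
15^83 ≡ 166 (mod 167)
15^166 ≡ 1 (mod 167) ✓
So ord_167(15) = 166.

166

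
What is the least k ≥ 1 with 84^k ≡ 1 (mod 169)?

156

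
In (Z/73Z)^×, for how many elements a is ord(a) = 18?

φ(73) = 73 − 1 = 72 = 2^3 · 3^2.
In a cyclic group of order 72, there are φ(d) elements of order d for each divisor d of 72, and zero for non-divisors.
18 = 2 · 3^2 divides 72, and φ(18) = 6.

6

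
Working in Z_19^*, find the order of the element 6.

The order of 6 must divide φ(19) = 19 − 1 = 18 = 2 · 3^2.
Divisors of 18: 1, 2, 3, 6, 9, 18.
Test each divisor d:
6^1 ≡ 6
6^2 ≡ 17
6^3 ≡ 7
6^6 ≡ 11
6^9 ≡ 1
The smallest such exponent is 9, so the order of 6 is 9.

9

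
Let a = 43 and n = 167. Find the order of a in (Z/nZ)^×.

By Lagrange's theorem, ord_167(43) divides φ(167) = 167 − 1 = 166 = 2 · 83.
Divisors of 166: 1, 2, 83, 166.
Check 43^d mod 167 for each divisor in increasing order:
43^1 ≡ 43
43^2 ≡ 12
43^83 ≡ 166
43^166 ≡ 1
So ord_167(43) = 166.

166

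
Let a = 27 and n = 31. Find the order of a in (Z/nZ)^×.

10

By Lagrange's theorem, ord_31(27) divides φ(31) = 31 − 1 = 30 = 2 · 3 · 5.
Divisors of 30: 1, 2, 3, 5, 6, 10, 15, 30.
Evaluate successive powers at the divisors of 30:
27^1 ≡ 27 (mod 31)
27^2 ≡ 16 (mod 31)
27^3 ≡ 29 (mod 31)
27^5 ≡ 30 (mod 31)
27^6 ≡ 4 (mod 31)
27^10 ≡ 1 (mod 31) ✓
Therefore the multiplicative order of 27 modulo 31 is 10.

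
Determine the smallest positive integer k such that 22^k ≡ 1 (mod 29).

The order of 22 must divide φ(29) = 29 − 1 = 28 = 2^2 · 7.
Divisors of 28: 1, 2, 4, 7, 14, 28.
Check 22^d mod 29 for each divisor in increasing order:
22^1 ≡ 22 (mod 29)
22^2 ≡ 20 (mod 29)
22^4 ≡ 23 (mod 29)
22^7 ≡ 28 (mod 29)
22^14 ≡ 1 (mod 29) ✓
So ord_29(22) = 14.

14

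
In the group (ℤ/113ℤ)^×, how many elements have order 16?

8

φ(113) = 113 − 1 = 112 = 2^4 · 7.
(Z/113Z)^× is cyclic (|G| = 112); a cyclic group of order m has exactly φ(d) elements of each order d | m, and none otherwise.
16 = 2^4 divides 112, and φ(16) = 8.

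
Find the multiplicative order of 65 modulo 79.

By Lagrange's theorem, ord_79(65) divides φ(79) = 79 − 1 = 78 = 2 · 3 · 13.
Divisors of 78: 1, 2, 3, 6, 13, 26, 39, 78.
Check 65^d mod 79 for each divisor in increasing order:
65^1 ≡ 65
65^2 ≡ 38
65^3 ≡ 21
65^6 ≡ 46
65^13 ≡ 1
The smallest such exponent is 13, so the order of 65 is 13.

13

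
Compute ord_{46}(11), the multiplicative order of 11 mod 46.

ord(11) | φ(46) = φ(2)·φ(23) = 1·22 = 22 = 2 · 11.
Divisors of 22: 1, 2, 11, 22.
Evaluate successive powers at the divisors of 22:
11^1 ≡ 11 (mod 46)
11^2 ≡ 29 (mod 46)
11^11 ≡ 45 (mod 46)
11^22 ≡ 1 (mod 46) ✓
The smallest such exponent is 22, so the order of 11 is 22.

22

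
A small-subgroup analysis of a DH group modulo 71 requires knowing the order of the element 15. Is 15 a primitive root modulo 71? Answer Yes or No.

φ(71) = 71 − 1 = 70 = 2 · 5 · 7.
It suffices to check that the order of 15 is not a proper divisor of 70: compute 15^(70/q) for q ∈ {2, 5, 7}.
15^35 ≡ 1 (mod 71)  [q = 2: ≡ 1 ✗]
15^14 ≡ 25 (mod 71)  [q = 5: ≢ 1 ✓]
15^10 ≡ 48 (mod 71)  [q = 7: ≢ 1 ✓]
15^35 ≡ 1 shows ord(15) | 35, strictly less than φ(71); not a primitive root.

No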